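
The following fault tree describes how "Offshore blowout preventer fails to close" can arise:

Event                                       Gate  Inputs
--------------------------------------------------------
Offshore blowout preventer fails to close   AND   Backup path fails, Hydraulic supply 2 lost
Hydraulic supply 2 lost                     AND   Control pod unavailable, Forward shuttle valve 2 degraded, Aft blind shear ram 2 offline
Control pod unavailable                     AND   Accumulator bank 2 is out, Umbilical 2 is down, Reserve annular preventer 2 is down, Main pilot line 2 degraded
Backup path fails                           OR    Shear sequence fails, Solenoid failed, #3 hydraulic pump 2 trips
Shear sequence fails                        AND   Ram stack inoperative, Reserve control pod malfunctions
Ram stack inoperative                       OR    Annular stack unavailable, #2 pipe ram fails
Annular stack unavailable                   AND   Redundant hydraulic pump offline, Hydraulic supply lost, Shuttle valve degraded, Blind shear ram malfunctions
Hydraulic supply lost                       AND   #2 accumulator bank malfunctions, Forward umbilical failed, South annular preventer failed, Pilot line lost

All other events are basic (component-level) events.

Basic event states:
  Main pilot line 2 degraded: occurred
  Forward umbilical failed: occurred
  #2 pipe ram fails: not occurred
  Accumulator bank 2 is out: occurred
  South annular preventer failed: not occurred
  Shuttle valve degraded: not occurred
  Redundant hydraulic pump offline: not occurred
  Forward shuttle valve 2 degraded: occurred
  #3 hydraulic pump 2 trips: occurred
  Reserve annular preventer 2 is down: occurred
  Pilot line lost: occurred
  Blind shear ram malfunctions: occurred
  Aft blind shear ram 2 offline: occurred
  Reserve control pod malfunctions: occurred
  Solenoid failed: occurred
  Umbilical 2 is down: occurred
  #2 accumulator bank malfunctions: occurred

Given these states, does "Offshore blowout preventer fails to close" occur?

Yes

Hydraulic supply lost [AND]: #2 accumulator bank malfunctions=occurs, Forward umbilical failed=occurs, South annular preventer failed=not, Pilot line lost=occurs → not all inputs occur → does not occur.
Annular stack unavailable [AND]: Redundant hydraulic pump offline=not, Hydraulic supply lost=not, Shuttle valve degraded=not, Blind shear ram malfunctions=occurs → not all inputs occur → does not occur.
Ram stack inoperative [OR]: Annular stack unavailable=not, #2 pipe ram fails=not → no input occurs → does not occur.
Shear sequence fails [AND]: Ram stack inoperative=not, Reserve control pod malfunctions=occurs → not all inputs occur → does not occur.
Backup path fails [OR]: Shear sequence fails=not, Solenoid failed=occurs, #3 hydraulic pump 2 trips=occurs → at least one input occurs → occurs.
Control pod unavailable [AND]: Accumulator bank 2 is out=occurs, Umbilical 2 is down=occurs, Reserve annular preventer 2 is down=occurs, Main pilot line 2 degraded=occurs → all inputs occur → occurs.
Hydraulic supply 2 lost [AND]: Control pod unavailable=occurs, Forward shuttle valve 2 degraded=occurs, Aft blind shear ram 2 offline=occurs → all inputs occur → occurs.
Offshore blowout preventer fails to close [AND]: Backup path fails=occurs, Hydraulic supply 2 lost=occurs → all inputs occur → occurs.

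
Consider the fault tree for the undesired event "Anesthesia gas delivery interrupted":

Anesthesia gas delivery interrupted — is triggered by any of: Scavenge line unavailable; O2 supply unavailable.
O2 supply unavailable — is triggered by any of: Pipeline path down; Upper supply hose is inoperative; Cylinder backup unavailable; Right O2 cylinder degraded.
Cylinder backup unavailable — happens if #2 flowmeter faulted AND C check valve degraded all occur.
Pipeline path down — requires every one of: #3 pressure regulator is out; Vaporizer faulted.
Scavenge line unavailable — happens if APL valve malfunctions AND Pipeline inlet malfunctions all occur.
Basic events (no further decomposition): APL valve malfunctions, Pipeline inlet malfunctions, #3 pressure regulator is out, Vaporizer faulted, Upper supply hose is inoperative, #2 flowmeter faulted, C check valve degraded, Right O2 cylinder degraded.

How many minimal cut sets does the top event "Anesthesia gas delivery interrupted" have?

5

Scavenge line unavailable [AND]: one cut set from each child combined → 1 × 1 = 1 cut set(s).
Pipeline path down [AND]: one cut set from each child combined → 1 × 1 = 1 cut set(s).
Cylinder backup unavailable [AND]: one cut set from each child combined → 1 × 1 = 1 cut set(s).
O2 supply unavailable [OR]: union of children's cut sets → 4 cut set(s).
Anesthesia gas delivery interrupted [OR]: union of children's cut sets → 5 cut set(s).
Minimal cut sets: {APL valve malfunctions, Pipeline inlet malfunctions}; {#3 pressure regulator is out, Vaporizer faulted}; {Upper supply hose is inoperative}; {#2 flowmeter faulted, C check valve degraded}; {Right O2 cylinder degraded}.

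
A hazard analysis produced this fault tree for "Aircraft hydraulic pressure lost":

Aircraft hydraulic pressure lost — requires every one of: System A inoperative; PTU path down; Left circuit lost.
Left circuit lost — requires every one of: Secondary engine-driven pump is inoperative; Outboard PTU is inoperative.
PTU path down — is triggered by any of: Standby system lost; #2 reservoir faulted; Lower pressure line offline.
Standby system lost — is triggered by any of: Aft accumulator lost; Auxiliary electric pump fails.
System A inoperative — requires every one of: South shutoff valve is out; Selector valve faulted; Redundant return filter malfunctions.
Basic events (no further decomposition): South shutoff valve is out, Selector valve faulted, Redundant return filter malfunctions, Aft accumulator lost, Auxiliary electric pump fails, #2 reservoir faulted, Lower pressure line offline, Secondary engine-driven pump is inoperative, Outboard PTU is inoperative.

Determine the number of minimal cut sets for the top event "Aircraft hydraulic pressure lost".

System A inoperative [AND]: one cut set from each child combined → 1 × 1 × 1 = 1 cut set(s).
Standby system lost [OR]: union of children's cut sets → 2 cut set(s).
PTU path down [OR]: union of children's cut sets → 4 cut set(s).
Left circuit lost [AND]: one cut set from each child combined → 1 × 1 = 1 cut set(s).
Aircraft hydraulic pressure lost [AND]: one cut set from each child combined → 1 × 4 × 1 = 4 cut set(s).
Minimal cut sets: {Aft accumulator lost, Outboard PTU is inoperative, Redundant return filter malfunctions, Secondary engine-driven pump is inoperative, Selector valve faulted, South shutoff valve is out}; {Auxiliary electric pump fails, Outboard PTU is inoperative, Redundant return filter malfunctions, Secondary engine-driven pump is inoperative, Selector valve faulted, South shutoff valve is out}; {#2 reservoir faulted, Outboard PTU is inoperative, Redundant return filter malfunctions, Secondary engine-driven pump is inoperative, Selector valve faulted, South shutoff valve is out}; {Lower pressure line offline, Outboard PTU is inoperative, Redundant return filter malfunctions, Secondary engine-driven pump is inoperative, Selector valve faulted, South shutoff valve is out}.

4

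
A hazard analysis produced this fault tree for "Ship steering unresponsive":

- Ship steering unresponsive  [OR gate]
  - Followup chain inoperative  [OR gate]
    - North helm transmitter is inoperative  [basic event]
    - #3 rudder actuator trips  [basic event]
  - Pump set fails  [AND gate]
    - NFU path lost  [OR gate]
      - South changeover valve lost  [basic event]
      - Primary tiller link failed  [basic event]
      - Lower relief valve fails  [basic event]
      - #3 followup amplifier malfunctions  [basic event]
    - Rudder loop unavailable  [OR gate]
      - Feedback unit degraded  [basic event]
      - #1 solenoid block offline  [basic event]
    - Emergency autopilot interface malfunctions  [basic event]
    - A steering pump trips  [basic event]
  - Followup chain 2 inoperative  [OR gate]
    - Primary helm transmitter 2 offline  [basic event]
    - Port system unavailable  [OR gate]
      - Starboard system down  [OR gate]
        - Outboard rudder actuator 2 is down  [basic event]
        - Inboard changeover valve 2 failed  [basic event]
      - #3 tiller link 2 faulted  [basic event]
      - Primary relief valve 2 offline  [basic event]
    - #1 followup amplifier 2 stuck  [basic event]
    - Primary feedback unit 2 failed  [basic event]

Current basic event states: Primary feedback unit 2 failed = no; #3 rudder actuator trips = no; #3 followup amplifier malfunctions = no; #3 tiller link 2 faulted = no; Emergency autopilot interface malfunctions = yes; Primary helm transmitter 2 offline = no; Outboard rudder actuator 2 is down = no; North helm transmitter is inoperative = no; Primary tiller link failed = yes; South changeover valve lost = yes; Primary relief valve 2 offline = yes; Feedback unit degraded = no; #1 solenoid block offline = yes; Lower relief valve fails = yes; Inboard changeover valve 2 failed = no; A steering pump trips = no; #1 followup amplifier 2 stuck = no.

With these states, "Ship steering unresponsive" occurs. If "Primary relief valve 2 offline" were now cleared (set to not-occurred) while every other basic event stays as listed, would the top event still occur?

No

Counterfactual: set "Primary relief valve 2 offline" to not occurred.
Followup chain inoperative [OR]: North helm transmitter is inoperative=not, #3 rudder actuator trips=not → no input occurs → does not occur.
NFU path lost [OR]: South changeover valve lost=occurs, Primary tiller link failed=occurs, Lower relief valve fails=occurs, #3 followup amplifier malfunctions=not → at least one input occurs → occurs.
Rudder loop unavailable [OR]: Feedback unit degraded=not, #1 solenoid block offline=occurs → at least one input occurs → occurs.
Pump set fails [AND]: NFU path lost=occurs, Rudder loop unavailable=occurs, Emergency autopilot interface malfunctions=occurs, A steering pump trips=not → not all inputs occur → does not occur.
Starboard system down [OR]: Outboard rudder actuator 2 is down=not, Inboard changeover valve 2 failed=not → no input occurs → does not occur.
Port system unavailable [OR]: Starboard system down=not, #3 tiller link 2 faulted=not, Primary relief valve 2 offline=not → no input occurs → does not occur.
Followup chain 2 inoperative [OR]: Primary helm transmitter 2 offline=not, Port system unavailable=not, #1 followup amplifier 2 stuck=not, Primary feedback unit 2 failed=not → no input occurs → does not occur.
Ship steering unresponsive [OR]: Followup chain inoperative=not, Pump set fails=not, Followup chain 2 inoperative=not → no input occurs → does not occur.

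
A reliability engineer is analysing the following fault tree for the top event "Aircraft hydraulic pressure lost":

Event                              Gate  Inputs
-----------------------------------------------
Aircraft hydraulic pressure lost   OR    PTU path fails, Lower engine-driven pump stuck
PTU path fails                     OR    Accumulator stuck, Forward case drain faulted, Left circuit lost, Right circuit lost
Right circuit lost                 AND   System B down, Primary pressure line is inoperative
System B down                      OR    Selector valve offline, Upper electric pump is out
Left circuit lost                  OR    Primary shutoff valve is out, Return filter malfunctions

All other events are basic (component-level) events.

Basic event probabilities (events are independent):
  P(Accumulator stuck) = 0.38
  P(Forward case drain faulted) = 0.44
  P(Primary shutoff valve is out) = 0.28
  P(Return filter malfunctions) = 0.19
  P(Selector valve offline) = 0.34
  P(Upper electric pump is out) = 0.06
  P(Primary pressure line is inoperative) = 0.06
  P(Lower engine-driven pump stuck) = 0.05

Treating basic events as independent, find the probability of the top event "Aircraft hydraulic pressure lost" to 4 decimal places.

P(Left circuit lost) [OR] = 1 − (1−0.28) × (1−0.19) = 0.416800
P(System B down) [OR] = 1 − (1−0.34) × (1−0.06) = 0.379600
P(Right circuit lost) [AND] = 0.379600 × 0.06 = 0.022776
P(PTU path fails) [OR] = 1 − (1−0.38) × (1−0.44) × (1−0.416800) × (1−0.022776) = 0.802125
P(Aircraft hydraulic pressure lost) [OR] = 1 − (1−0.802125) × (1−0.05) = 0.812019
Rounded to 4 decimal places: P(Aircraft hydraulic pressure lost) ≈ 0.8120.

0.8120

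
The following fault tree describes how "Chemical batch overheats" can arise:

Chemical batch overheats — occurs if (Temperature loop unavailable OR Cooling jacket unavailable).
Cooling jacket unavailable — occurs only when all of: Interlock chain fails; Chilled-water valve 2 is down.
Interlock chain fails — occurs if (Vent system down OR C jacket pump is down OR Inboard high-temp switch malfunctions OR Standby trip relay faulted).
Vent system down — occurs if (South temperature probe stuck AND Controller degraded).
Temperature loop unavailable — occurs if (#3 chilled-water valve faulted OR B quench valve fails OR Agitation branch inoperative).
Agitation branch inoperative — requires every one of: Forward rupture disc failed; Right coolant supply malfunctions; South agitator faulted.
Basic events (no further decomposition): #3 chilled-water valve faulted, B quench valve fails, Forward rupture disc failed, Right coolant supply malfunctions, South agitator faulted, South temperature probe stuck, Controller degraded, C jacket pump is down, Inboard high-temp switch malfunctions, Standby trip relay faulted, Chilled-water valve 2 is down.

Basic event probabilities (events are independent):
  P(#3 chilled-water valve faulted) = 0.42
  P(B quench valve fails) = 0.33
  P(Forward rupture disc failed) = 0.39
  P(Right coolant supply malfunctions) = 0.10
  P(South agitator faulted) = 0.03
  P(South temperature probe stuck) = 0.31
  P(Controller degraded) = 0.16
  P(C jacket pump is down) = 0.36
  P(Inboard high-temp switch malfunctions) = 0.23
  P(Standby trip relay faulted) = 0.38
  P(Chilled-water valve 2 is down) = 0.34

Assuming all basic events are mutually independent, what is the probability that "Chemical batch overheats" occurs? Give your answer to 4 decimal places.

0.7055

P(Agitation branch inoperative) [AND] = 0.39 × 0.10 × 0.03 = 0.001170
P(Temperature loop unavailable) [OR] = 1 − (1−0.42) × (1−0.33) × (1−0.001170) = 0.611855
P(Vent system down) [AND] = 0.31 × 0.16 = 0.049600
P(Interlock chain fails) [OR] = 1 − (1−0.049600) × (1−0.36) × (1−0.23) × (1−0.38) = 0.709619
P(Cooling jacket unavailable) [AND] = 0.709619 × 0.34 = 0.241270
P(Chemical batch overheats) [OR] = 1 − (1−0.611855) × (1−0.241270) = 0.705503
Rounded to 4 decimal places: P(Chemical batch overheats) ≈ 0.7055.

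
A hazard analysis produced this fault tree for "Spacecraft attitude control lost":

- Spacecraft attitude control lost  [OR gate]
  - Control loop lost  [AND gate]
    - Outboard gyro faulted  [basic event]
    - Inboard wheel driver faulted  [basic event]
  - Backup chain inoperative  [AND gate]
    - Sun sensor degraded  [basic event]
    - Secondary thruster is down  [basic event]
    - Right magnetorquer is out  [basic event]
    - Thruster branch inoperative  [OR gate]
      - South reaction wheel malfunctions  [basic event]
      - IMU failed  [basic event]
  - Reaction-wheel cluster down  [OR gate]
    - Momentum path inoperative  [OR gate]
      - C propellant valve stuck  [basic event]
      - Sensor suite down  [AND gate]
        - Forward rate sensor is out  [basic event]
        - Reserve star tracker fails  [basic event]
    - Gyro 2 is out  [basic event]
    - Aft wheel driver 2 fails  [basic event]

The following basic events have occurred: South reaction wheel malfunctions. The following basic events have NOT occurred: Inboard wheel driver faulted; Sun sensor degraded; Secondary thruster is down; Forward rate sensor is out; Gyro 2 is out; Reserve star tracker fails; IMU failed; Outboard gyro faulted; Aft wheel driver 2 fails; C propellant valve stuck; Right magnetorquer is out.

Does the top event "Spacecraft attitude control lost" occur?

No

Control loop lost [AND]: Outboard gyro faulted=not, Inboard wheel driver faulted=not → not all inputs occur → does not occur.
Thruster branch inoperative [OR]: South reaction wheel malfunctions=occurs, IMU failed=not → at least one input occurs → occurs.
Backup chain inoperative [AND]: Sun sensor degraded=not, Secondary thruster is down=not, Right magnetorquer is out=not, Thruster branch inoperative=occurs → not all inputs occur → does not occur.
Sensor suite down [AND]: Forward rate sensor is out=not, Reserve star tracker fails=not → not all inputs occur → does not occur.
Momentum path inoperative [OR]: C propellant valve stuck=not, Sensor suite down=not → no input occurs → does not occur.
Reaction-wheel cluster down [OR]: Momentum path inoperative=not, Gyro 2 is out=not, Aft wheel driver 2 fails=not → no input occurs → does not occur.
Spacecraft attitude control lost [OR]: Control loop lost=not, Backup chain inoperative=not, Reaction-wheel cluster down=not → no input occurs → does not occur.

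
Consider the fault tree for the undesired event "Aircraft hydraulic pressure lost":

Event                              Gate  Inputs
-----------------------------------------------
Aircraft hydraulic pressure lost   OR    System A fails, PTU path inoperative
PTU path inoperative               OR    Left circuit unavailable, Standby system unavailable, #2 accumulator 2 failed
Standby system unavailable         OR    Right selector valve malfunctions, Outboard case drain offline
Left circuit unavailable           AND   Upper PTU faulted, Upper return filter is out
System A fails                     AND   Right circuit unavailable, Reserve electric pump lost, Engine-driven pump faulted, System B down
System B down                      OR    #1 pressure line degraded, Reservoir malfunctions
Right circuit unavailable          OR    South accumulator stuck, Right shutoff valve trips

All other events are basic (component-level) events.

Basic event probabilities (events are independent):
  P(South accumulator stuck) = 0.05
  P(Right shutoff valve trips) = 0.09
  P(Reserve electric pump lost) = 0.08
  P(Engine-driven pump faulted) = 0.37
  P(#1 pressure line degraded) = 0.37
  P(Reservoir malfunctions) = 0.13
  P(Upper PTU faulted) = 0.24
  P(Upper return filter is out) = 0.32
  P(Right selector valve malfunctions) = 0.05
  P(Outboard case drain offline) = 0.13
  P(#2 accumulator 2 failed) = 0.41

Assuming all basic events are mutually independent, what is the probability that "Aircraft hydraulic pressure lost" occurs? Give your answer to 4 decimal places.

0.5506

P(Right circuit unavailable) [OR] = 1 − (1−0.05) × (1−0.09) = 0.135500
P(System B down) [OR] = 1 − (1−0.37) × (1−0.13) = 0.451900
P(System A fails) [AND] = 0.135500 × 0.08 × 0.37 × 0.451900 = 0.001812
P(Left circuit unavailable) [AND] = 0.24 × 0.32 = 0.076800
P(Standby system unavailable) [OR] = 1 − (1−0.05) × (1−0.13) = 0.173500
P(PTU path inoperative) [OR] = 1 − (1−0.076800) × (1−0.173500) × (1−0.41) = 0.549815
P(Aircraft hydraulic pressure lost) [OR] = 1 − (1−0.001812) × (1−0.549815) = 0.550631
Rounded to 4 decimal places: P(Aircraft hydraulic pressure lost) ≈ 0.5506.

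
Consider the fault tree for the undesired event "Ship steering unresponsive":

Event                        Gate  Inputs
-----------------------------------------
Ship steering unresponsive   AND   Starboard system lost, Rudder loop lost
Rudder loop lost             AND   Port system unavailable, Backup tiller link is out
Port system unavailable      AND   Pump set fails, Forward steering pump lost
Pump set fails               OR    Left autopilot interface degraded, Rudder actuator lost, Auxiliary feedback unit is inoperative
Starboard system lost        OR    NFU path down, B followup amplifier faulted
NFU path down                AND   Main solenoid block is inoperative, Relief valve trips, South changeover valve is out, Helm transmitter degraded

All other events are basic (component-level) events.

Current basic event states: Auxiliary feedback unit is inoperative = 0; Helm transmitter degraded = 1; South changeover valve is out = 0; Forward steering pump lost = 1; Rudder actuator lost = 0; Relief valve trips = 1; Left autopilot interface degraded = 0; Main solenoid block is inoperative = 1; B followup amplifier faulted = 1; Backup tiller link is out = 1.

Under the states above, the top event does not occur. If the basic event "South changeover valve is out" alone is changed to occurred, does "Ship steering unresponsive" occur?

Counterfactual: set "South changeover valve is out" to occurred.
NFU path down [AND]: Main solenoid block is inoperative=occurs, Relief valve trips=occurs, South changeover valve is out=occurs, Helm transmitter degraded=occurs → all inputs occur → occurs.
Starboard system lost [OR]: NFU path down=occurs, B followup amplifier faulted=occurs → at least one input occurs → occurs.
Pump set fails [OR]: Left autopilot interface degraded=not, Rudder actuator lost=not, Auxiliary feedback unit is inoperative=not → no input occurs → does not occur.
Port system unavailable [AND]: Pump set fails=not, Forward steering pump lost=occurs → not all inputs occur → does not occur.
Rudder loop lost [AND]: Port system unavailable=not, Backup tiller link is out=occurs → not all inputs occur → does not occur.
Ship steering unresponsive [AND]: Starboard system lost=occurs, Rudder loop lost=not → not all inputs occur → does not occur.

No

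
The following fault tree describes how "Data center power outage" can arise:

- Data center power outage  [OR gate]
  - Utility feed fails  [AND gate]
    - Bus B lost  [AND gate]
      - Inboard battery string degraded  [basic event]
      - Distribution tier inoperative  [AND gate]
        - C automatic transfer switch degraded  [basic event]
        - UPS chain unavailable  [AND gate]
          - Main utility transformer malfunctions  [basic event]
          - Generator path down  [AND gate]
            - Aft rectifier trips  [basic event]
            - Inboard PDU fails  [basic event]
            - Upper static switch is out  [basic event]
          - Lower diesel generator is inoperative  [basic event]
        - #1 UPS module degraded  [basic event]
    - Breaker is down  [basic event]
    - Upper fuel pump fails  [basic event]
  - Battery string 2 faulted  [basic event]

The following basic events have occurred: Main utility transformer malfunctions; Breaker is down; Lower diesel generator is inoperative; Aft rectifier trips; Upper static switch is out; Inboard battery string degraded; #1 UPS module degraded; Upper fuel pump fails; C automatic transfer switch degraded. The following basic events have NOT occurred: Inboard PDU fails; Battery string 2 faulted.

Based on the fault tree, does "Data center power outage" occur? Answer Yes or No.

Generator path down [AND]: Aft rectifier trips=occurs, Inboard PDU fails=not, Upper static switch is out=occurs → not all inputs occur → does not occur.
UPS chain unavailable [AND]: Main utility transformer malfunctions=occurs, Generator path down=not, Lower diesel generator is inoperative=occurs → not all inputs occur → does not occur.
Distribution tier inoperative [AND]: C automatic transfer switch degraded=occurs, UPS chain unavailable=not, #1 UPS module degraded=occurs → not all inputs occur → does not occur.
Bus B lost [AND]: Inboard battery string degraded=occurs, Distribution tier inoperative=not → not all inputs occur → does not occur.
Utility feed fails [AND]: Bus B lost=not, Breaker is down=occurs, Upper fuel pump fails=occurs → not all inputs occur → does not occur.
Data center power outage [OR]: Utility feed fails=not, Battery string 2 faulted=not → no input occurs → does not occur.

No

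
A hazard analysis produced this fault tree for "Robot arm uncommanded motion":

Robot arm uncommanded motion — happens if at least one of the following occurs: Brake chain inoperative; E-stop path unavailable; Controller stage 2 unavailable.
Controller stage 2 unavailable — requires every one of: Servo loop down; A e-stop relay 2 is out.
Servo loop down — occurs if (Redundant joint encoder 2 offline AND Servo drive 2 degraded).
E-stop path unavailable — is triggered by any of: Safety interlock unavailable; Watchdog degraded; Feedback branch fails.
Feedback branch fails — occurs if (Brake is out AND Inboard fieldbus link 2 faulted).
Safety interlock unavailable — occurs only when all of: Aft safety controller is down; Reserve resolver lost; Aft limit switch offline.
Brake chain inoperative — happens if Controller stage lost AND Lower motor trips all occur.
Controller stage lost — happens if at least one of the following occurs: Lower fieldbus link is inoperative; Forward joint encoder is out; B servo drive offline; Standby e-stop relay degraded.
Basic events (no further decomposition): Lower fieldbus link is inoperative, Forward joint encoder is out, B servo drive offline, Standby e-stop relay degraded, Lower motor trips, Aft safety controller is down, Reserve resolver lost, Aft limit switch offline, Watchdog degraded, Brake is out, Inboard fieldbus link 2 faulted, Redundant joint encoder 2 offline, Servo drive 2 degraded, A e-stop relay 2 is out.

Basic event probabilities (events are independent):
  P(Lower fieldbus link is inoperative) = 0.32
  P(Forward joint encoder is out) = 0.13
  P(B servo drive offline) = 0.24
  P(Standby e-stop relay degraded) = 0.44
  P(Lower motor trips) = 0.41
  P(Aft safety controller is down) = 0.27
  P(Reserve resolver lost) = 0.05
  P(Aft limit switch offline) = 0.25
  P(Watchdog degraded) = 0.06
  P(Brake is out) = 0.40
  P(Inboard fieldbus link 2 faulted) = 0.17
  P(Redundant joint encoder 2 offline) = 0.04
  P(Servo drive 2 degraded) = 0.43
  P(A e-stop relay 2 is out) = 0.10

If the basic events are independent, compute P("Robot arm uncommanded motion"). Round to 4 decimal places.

P(Controller stage lost) [OR] = 1 − (1−0.32) × (1−0.13) × (1−0.24) × (1−0.44) = 0.748215
P(Brake chain inoperative) [AND] = 0.748215 × 0.41 = 0.306768
P(Safety interlock unavailable) [AND] = 0.27 × 0.05 × 0.25 = 0.003375
P(Feedback branch fails) [AND] = 0.40 × 0.17 = 0.068000
P(E-stop path unavailable) [OR] = 1 − (1−0.003375) × (1−0.06) × (1−0.068000) = 0.126877
P(Servo loop down) [AND] = 0.04 × 0.43 = 0.017200
P(Controller stage 2 unavailable) [AND] = 0.017200 × 0.10 = 0.001720
P(Robot arm uncommanded motion) [OR] = 1 − (1−0.306768) × (1−0.126877) × (1−0.001720) = 0.395764
Rounded to 4 decimal places: P(Robot arm uncommanded motion) ≈ 0.3958.

0.3958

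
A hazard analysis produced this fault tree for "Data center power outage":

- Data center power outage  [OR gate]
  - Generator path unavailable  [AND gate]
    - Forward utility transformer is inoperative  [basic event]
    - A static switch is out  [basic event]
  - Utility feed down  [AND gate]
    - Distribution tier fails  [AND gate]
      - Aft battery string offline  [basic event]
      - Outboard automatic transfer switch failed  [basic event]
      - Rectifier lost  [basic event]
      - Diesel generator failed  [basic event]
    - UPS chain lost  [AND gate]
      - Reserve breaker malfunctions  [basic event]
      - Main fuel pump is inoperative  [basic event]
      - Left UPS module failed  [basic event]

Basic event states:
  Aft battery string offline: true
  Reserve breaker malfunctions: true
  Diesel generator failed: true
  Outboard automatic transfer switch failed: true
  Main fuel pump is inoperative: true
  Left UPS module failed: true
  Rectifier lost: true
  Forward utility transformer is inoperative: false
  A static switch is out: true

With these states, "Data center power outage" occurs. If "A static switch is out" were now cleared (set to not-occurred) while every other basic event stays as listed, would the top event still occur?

Counterfactual: set "A static switch is out" to not occurred.
Generator path unavailable [AND]: Forward utility transformer is inoperative=not, A static switch is out=not → not all inputs occur → does not occur.
Distribution tier fails [AND]: Aft battery string offline=occurs, Outboard automatic transfer switch failed=occurs, Rectifier lost=occurs, Diesel generator failed=occurs → all inputs occur → occurs.
UPS chain lost [AND]: Reserve breaker malfunctions=occurs, Main fuel pump is inoperative=occurs, Left UPS module failed=occurs → all inputs occur → occurs.
Utility feed down [AND]: Distribution tier fails=occurs, UPS chain lost=occurs → all inputs occur → occurs.
Data center power outage [OR]: Generator path unavailable=not, Utility feed down=occurs → at least one input occurs → occurs.

Yes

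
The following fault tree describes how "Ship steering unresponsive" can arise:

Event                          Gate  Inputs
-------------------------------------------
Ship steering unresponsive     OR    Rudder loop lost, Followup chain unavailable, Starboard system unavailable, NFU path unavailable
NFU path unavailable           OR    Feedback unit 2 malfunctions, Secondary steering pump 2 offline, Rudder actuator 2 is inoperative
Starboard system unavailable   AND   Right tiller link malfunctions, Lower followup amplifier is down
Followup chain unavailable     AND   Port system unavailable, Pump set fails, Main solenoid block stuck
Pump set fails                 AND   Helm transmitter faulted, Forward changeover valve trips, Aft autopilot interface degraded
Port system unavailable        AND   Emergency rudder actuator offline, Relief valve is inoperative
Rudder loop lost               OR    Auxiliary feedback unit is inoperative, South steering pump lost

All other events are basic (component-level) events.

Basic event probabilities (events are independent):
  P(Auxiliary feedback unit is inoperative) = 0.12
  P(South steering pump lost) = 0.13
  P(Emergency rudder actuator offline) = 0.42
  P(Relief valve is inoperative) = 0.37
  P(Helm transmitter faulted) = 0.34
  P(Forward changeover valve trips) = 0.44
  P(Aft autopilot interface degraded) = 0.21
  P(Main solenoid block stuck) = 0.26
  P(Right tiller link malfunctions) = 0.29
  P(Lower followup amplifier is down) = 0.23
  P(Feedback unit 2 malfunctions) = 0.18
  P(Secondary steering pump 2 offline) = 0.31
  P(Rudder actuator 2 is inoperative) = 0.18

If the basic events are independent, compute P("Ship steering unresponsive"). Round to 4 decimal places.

P(Rudder loop lost) [OR] = 1 − (1−0.12) × (1−0.13) = 0.234400
P(Port system unavailable) [AND] = 0.42 × 0.37 = 0.155400
P(Pump set fails) [AND] = 0.34 × 0.44 × 0.21 = 0.031416
P(Followup chain unavailable) [AND] = 0.155400 × 0.031416 × 0.26 = 0.001269
P(Starboard system unavailable) [AND] = 0.29 × 0.23 = 0.066700
P(NFU path unavailable) [OR] = 1 − (1−0.18) × (1−0.31) × (1−0.18) = 0.536044
P(Ship steering unresponsive) [OR] = 1 − (1−0.234400) × (1−0.001269) × (1−0.066700) × (1−0.536044) = 0.668908
Rounded to 4 decimal places: P(Ship steering unresponsive) ≈ 0.6689.

0.6689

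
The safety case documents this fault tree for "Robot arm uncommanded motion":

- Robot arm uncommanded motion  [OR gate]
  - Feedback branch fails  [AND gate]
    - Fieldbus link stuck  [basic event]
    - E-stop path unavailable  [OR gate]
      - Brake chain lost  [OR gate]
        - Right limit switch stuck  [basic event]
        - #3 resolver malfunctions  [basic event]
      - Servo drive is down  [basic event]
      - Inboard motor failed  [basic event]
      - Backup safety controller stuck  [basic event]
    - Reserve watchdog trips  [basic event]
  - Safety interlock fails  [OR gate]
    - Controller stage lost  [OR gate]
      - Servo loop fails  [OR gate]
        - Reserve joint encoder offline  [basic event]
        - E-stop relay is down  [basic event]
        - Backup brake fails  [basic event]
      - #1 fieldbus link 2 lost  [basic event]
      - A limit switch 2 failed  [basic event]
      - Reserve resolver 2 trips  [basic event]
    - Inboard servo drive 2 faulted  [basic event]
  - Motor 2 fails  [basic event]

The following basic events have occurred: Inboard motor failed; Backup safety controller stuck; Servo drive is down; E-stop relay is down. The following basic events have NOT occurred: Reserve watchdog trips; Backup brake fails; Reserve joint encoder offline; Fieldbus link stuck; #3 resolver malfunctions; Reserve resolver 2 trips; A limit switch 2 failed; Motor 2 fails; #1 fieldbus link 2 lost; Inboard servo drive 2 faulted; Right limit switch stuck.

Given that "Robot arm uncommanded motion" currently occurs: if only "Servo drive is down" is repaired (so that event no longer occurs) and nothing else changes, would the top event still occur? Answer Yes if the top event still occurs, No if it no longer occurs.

Counterfactual: set "Servo drive is down" to not occurred.
Brake chain lost [OR]: Right limit switch stuck=not, #3 resolver malfunctions=not → no input occurs → does not occur.
E-stop path unavailable [OR]: Brake chain lost=not, Servo drive is down=not, Inboard motor failed=occurs, Backup safety controller stuck=occurs → at least one input occurs → occurs.
Feedback branch fails [AND]: Fieldbus link stuck=not, E-stop path unavailable=occurs, Reserve watchdog trips=not → not all inputs occur → does not occur.
Servo loop fails [OR]: Reserve joint encoder offline=not, E-stop relay is down=occurs, Backup brake fails=not → at least one input occurs → occurs.
Controller stage lost [OR]: Servo loop fails=occurs, #1 fieldbus link 2 lost=not, A limit switch 2 failed=not, Reserve resolver 2 trips=not → at least one input occurs → occurs.
Safety interlock fails [OR]: Controller stage lost=occurs, Inboard servo drive 2 faulted=not → at least one input occurs → occurs.
Robot arm uncommanded motion [OR]: Feedback branch fails=not, Safety interlock fails=occurs, Motor 2 fails=not → at least one input occurs → occurs.

Yes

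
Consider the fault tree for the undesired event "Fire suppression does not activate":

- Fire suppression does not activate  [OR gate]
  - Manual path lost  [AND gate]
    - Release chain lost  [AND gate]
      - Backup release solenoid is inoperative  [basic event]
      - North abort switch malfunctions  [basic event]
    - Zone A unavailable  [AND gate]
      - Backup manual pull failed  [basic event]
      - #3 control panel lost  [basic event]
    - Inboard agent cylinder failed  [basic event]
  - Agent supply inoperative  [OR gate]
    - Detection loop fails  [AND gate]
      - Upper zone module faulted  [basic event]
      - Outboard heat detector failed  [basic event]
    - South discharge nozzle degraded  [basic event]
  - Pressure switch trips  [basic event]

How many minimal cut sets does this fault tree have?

4

Release chain lost [AND]: one cut set from each child combined → 1 × 1 = 1 cut set(s).
Zone A unavailable [AND]: one cut set from each child combined → 1 × 1 = 1 cut set(s).
Manual path lost [AND]: one cut set from each child combined → 1 × 1 × 1 = 1 cut set(s).
Detection loop fails [AND]: one cut set from each child combined → 1 × 1 = 1 cut set(s).
Agent supply inoperative [OR]: union of children's cut sets → 2 cut set(s).
Fire suppression does not activate [OR]: union of children's cut sets → 4 cut set(s).
Minimal cut sets: {#3 control panel lost, Backup manual pull failed, Backup release solenoid is inoperative, Inboard agent cylinder failed, North abort switch malfunctions}; {Outboard heat detector failed, Upper zone module faulted}; {South discharge nozzle degraded}; {Pressure switch trips}.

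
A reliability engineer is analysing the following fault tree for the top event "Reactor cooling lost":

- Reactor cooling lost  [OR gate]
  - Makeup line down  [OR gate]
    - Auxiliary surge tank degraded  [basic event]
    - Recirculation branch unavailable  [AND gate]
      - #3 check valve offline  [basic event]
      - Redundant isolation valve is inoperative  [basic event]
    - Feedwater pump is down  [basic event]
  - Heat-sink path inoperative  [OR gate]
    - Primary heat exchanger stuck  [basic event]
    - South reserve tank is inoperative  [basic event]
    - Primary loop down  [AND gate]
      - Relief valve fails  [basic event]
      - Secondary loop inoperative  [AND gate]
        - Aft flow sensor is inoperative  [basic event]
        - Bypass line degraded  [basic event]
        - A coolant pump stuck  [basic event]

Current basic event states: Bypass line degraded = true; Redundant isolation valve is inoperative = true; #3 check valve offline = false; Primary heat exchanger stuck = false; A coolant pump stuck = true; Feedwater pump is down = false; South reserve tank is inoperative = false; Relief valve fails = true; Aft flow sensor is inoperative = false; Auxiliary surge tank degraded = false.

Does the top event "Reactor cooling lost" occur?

Recirculation branch unavailable [AND]: #3 check valve offline=not, Redundant isolation valve is inoperative=occurs → not all inputs occur → does not occur.
Makeup line down [OR]: Auxiliary surge tank degraded=not, Recirculation branch unavailable=not, Feedwater pump is down=not → no input occurs → does not occur.
Secondary loop inoperative [AND]: Aft flow sensor is inoperative=not, Bypass line degraded=occurs, A coolant pump stuck=occurs → not all inputs occur → does not occur.
Primary loop down [AND]: Relief valve fails=occurs, Secondary loop inoperative=not → not all inputs occur → does not occur.
Heat-sink path inoperative [OR]: Primary heat exchanger stuck=not, South reserve tank is inoperative=not, Primary loop down=not → no input occurs → does not occur.
Reactor cooling lost [OR]: Makeup line down=not, Heat-sink path inoperative=not → no input occurs → does not occur.

No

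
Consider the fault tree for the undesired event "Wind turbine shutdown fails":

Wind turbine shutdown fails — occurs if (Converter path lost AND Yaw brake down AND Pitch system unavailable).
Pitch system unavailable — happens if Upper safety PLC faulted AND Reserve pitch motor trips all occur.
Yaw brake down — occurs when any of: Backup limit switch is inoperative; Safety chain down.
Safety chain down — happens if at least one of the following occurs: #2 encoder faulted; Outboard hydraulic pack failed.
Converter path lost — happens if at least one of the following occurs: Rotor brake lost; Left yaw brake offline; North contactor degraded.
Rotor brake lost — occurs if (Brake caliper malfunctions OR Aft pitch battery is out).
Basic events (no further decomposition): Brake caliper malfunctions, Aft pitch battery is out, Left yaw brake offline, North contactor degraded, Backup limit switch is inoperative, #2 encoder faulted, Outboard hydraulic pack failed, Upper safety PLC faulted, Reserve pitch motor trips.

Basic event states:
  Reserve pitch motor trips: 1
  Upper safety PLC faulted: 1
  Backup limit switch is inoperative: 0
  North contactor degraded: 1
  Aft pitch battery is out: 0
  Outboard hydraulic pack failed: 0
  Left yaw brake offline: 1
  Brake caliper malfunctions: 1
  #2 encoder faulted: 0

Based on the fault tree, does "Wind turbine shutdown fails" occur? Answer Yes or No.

No

Rotor brake lost [OR]: Brake caliper malfunctions=occurs, Aft pitch battery is out=not → at least one input occurs → occurs.
Converter path lost [OR]: Rotor brake lost=occurs, Left yaw brake offline=occurs, North contactor degraded=occurs → at least one input occurs → occurs.
Safety chain down [OR]: #2 encoder faulted=not, Outboard hydraulic pack failed=not → no input occurs → does not occur.
Yaw brake down [OR]: Backup limit switch is inoperative=not, Safety chain down=not → no input occurs → does not occur.
Pitch system unavailable [AND]: Upper safety PLC faulted=occurs, Reserve pitch motor trips=occurs → all inputs occur → occurs.
Wind turbine shutdown fails [AND]: Converter path lost=occurs, Yaw brake down=not, Pitch system unavailable=occurs → not all inputs occur → does not occur.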